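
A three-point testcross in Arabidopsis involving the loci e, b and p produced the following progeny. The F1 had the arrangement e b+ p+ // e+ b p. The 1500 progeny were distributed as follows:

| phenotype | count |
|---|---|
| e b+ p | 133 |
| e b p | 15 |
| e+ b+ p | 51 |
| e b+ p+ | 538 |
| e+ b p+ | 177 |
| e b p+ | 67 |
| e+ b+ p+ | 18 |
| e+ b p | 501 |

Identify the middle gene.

The two rarest classes, e+ b+ p+ and e b p, are the double crossovers. Comparing them with the parentals, only the e allele has switched, so e is the middle locus and the order is p – e – b.

e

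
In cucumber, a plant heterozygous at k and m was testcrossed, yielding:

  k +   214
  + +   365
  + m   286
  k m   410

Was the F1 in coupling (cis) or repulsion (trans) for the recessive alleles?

The two most frequent classes are + + (365) and k m (410); these are the parental (non-recombinant) types.
So the F1 carried + + on one chromosome and k m on the other — the recessive alleles are on the same chromosome (cis / coupling).

cis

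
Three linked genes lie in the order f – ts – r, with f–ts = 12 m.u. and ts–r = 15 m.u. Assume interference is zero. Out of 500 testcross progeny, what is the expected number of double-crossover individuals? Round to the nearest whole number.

Map distances give recombination frequencies of 0.120 and 0.150 for the two intervals.
With no interference, expected double-crossover frequency = 0.120 × 0.150 = 0.01800.
Expected number = 0.01800 × 500 = 9.00 ≈ 9.

9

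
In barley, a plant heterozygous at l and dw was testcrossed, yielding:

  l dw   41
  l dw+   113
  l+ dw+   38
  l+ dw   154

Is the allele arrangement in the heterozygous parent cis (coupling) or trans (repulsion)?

The two most frequent classes are l+ dw (154) and l dw+ (113); these are the parental (non-recombinant) types.
So the F1 carried l+ dw on one chromosome and l dw+ on the other — the recessive alleles are on opposite chromosomes (trans / repulsion).

trans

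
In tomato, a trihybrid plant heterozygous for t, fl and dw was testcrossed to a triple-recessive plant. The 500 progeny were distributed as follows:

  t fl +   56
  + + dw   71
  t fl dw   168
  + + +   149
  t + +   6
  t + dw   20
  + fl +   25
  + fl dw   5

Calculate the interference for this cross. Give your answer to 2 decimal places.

The two most frequent reciprocal classes, + + + and t fl dw, are the parental types, so the F1 was + + + / t fl dw.
The two rarest classes, t + + and + fl dw, are the double crossovers. Comparing them with the parentals, only the t allele has switched, so t is the middle locus and the order is fl – t – dw.
fl–t: (45 + 11)/500 = 0.1120; t–dw: (127 + 11)/500 = 0.2760.
Expected DCO frequency = 0.1120 × 0.2760 ≈ 0.03091; observed = 11/500 ≈ 0.02200.
Coefficient of coincidence = 0.02200/0.03091 ≈ 0.71; interference = 1 − 0.71 = 0.29.

0.29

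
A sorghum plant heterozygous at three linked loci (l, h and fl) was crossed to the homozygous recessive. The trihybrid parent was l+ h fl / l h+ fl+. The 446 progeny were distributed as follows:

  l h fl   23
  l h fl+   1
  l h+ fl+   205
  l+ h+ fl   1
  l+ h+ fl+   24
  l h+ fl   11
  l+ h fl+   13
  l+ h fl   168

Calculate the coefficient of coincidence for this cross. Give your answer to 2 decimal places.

The two rarest classes, l+ h+ fl and l h fl+, are the double crossovers. Comparing them with the parentals, only the h allele has switched, so h is the middle locus and the order is l – h – fl.
l–h: (47 + 2)/446 = 0.1099; h–fl: (24 + 2)/446 = 0.0583.
Expected DCO frequency = 0.1099 × 0.0583 ≈ 0.00641; observed = 2/446 ≈ 0.00448.
Coefficient of coincidence = 0.00448/0.00641 ≈ 0.70.

0.70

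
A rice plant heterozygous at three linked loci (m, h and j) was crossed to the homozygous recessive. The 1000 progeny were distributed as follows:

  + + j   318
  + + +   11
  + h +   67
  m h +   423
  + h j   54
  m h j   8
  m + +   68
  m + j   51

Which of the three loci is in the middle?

j

The two most frequent reciprocal classes, m h + and + + j, are the parental types, so the F1 was m h + / + + j.
The two rarest classes, m h j and + + +, are the double crossovers. Comparing them with the parentals, only the j allele has switched, so j is the middle locus and the order is m – j – h.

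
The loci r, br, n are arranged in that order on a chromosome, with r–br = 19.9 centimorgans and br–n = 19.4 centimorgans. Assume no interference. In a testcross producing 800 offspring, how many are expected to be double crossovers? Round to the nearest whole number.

Map distances give recombination frequencies of 0.199 and 0.194 for the two intervals.
With no interference, expected double-crossover frequency = 0.199 × 0.194 = 0.03861.
Expected number = 0.03861 × 800 = 30.88 ≈ 31.

31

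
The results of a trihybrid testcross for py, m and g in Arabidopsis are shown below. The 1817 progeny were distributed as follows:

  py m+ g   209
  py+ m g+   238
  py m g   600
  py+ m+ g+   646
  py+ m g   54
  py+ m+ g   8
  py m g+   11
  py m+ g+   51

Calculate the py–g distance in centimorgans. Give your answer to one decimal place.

6.8 centimorgans

The two most frequent reciprocal classes, py m g and py+ m+ g+, are the parental types, so the F1 was py m g / py+ m+ g+.
The two rarest classes, py m g+ and py+ m+ g, are the double crossovers. Comparing them with the parentals, only the g allele has switched, so g is the middle locus and the order is m – g – py.
Crossovers in the g–py interval produce the single-crossover classes py+ m g and py m+ g+ (54 + 51 = 105) plus the double crossovers (19).
RF(g–py) = (105 + 19) / 1817 = 124/1817 = 0.0682 → 6.8 centimorgans.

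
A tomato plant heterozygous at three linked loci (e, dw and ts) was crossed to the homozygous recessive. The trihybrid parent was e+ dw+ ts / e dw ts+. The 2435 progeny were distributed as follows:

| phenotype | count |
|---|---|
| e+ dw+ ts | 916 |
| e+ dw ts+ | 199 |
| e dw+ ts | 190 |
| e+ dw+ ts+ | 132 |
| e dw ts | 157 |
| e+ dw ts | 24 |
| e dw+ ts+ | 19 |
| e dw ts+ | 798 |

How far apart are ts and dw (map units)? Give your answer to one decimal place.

13.6 map units

The two rarest classes, e+ dw ts and e dw+ ts+, are the double crossovers. Comparing them with the parentals, only the dw allele has switched, so dw is the middle locus and the order is e – dw – ts.
Crossovers in the dw–ts interval produce the single-crossover classes e+ dw+ ts+ and e dw ts (132 + 157 = 289) plus the double crossovers (43).
RF(dw–ts) = (289 + 43) / 2435 = 332/2435 = 0.1363 → 13.6 map units.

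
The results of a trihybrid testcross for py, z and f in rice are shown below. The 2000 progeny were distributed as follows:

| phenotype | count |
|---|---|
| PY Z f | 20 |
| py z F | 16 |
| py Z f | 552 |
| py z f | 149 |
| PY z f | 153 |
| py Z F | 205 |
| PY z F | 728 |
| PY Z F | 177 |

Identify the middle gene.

py

The two most frequent reciprocal classes, PY z F and py Z f, are the parental types, so the F1 was PY z F / py Z f.
The two rarest classes, py z F and PY Z f, are the double crossovers. Comparing them with the parentals, only the py allele has switched, so py is the middle locus and the order is f – py – z.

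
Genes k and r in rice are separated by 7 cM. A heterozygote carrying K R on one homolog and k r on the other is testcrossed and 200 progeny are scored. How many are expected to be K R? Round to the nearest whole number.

93

A map distance of 7 cM corresponds to a recombination frequency of 0.070.
The F1 is K R / k r, so K R is a parental gamete class with expected frequency (1 − r)/2 = 0.930/2 = 0.4650.
Expected number = 0.4650 × 200 = 93.00 ≈ 93.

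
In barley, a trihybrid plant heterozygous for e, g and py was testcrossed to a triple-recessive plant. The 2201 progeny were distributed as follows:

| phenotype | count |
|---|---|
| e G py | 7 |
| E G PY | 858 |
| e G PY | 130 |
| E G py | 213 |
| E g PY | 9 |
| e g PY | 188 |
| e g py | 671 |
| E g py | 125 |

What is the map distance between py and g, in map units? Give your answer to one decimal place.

18.9 map units

The two most frequent reciprocal classes, e g py and E G PY, are the parental types, so the F1 was e g py / E G PY.
The two rarest classes, e G py and E g PY, are the double crossovers. Comparing them with the parentals, only the g allele has switched, so g is the middle locus and the order is e – g – py.
Crossovers in the g–py interval produce the single-crossover classes e g PY and E G py (188 + 213 = 401) plus the double crossovers (16).
RF(g–py) = (401 + 16) / 2201 = 417/2201 = 0.1895 → 18.9 map units.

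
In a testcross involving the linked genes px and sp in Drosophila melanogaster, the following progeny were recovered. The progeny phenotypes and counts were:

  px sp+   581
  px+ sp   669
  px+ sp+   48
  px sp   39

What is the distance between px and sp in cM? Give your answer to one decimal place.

6.5 cM

The two most frequent classes, px+ sp (669) and px sp+ (581), are the parental types, so the F1 was px+ sp / px sp+.
The recombinant classes are px+ sp+ and px sp: 48 + 39 = 87.
Recombination frequency = 87/1337 = 0.0651 ≈ 6.5%, i.e. 6.5 cM.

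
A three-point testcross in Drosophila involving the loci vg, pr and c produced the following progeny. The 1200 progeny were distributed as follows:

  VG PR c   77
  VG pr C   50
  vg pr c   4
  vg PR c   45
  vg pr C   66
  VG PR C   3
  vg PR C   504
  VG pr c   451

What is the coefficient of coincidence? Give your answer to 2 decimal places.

The two most frequent reciprocal classes, VG pr c and vg PR C, are the parental types, so the F1 was VG pr c / vg PR C.
The two rarest classes, vg pr c and VG PR C, are the double crossovers. Comparing them with the parentals, only the vg allele has switched, so vg is the middle locus and the order is c – vg – pr.
c–vg: (95 + 7)/1200 = 0.0850; vg–pr: (143 + 7)/1200 = 0.1250.
Expected DCO frequency = 0.0850 × 0.1250 ≈ 0.01063; observed = 7/1200 ≈ 0.00583.
Coefficient of coincidence = 0.00583/0.01063 ≈ 0.55.

0.55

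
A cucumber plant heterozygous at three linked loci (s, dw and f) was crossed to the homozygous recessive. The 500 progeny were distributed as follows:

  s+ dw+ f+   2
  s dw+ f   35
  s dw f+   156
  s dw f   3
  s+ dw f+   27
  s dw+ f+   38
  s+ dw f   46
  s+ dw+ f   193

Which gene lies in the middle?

f

The two most frequent reciprocal classes, s dw f+ and s+ dw+ f, are the parental types, so the F1 was s dw f+ / s+ dw+ f.
The two rarest classes, s dw f and s+ dw+ f+, are the double crossovers. Comparing them with the parentals, only the f allele has switched, so f is the middle locus and the order is s – f – dw.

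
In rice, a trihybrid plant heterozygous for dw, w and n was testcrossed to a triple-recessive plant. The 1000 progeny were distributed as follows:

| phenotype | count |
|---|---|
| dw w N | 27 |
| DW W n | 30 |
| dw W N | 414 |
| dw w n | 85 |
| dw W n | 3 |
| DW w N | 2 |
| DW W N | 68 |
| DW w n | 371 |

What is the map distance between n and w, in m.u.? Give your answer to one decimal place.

The two most frequent reciprocal classes, DW w n and dw W N, are the parental types, so the F1 was DW w n / dw W N.
The two rarest classes, DW w N and dw W n, are the double crossovers. Comparing them with the parentals, only the n allele has switched, so n is the middle locus and the order is w – n – dw.
Crossovers in the w–n interval produce the single-crossover classes DW W n and dw w N (30 + 27 = 57) plus the double crossovers (5).
RF(w–n) = (57 + 5) / 1000 = 62/1000 = 0.0620 → 6.2 m.u.

6.2 m.u.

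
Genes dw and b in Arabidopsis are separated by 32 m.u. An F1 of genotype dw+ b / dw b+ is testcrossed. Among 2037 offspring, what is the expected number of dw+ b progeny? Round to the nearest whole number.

A map distance of 32 m.u. corresponds to a recombination frequency of 0.320.
The F1 is dw+ b / dw b+, so dw+ b is a parental gamete class with expected frequency (1 − r)/2 = 0.680/2 = 0.3400.
Expected number = 0.3400 × 2037 = 692.58 ≈ 693.

693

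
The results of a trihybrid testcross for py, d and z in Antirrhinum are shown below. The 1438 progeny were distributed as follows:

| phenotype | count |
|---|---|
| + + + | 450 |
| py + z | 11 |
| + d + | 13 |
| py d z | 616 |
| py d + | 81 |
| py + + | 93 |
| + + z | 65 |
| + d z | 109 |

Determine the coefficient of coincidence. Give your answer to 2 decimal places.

The two most frequent reciprocal classes, py d z and + + +, are the parental types, so the F1 was py d z / + + +.
The two rarest classes, py + z and + d +, are the double crossovers. Comparing them with the parentals, only the d allele has switched, so d is the middle locus and the order is z – d – py.
z–d: (146 + 24)/1438 = 0.1182; d–py: (202 + 24)/1438 = 0.1572.
Expected DCO frequency = 0.1182 × 0.1572 ≈ 0.01858; observed = 24/1438 ≈ 0.01669.
Coefficient of coincidence = 0.01669/0.01858 ≈ 0.90.

0.90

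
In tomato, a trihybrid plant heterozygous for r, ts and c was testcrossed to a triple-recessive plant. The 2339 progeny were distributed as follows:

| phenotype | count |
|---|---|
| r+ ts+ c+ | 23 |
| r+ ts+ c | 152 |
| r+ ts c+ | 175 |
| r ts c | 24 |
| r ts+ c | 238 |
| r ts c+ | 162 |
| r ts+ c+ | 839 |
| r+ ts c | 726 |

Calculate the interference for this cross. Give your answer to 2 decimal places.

0.34

The two most frequent reciprocal classes, r+ ts c and r ts+ c+, are the parental types, so the F1 was r+ ts c / r ts+ c+.
The two rarest classes, r ts c and r+ ts+ c+, are the double crossovers. Comparing them with the parentals, only the r allele has switched, so r is the middle locus and the order is c – r – ts.
c–r: (413 + 47)/2339 = 0.1967; r–ts: (314 + 47)/2339 = 0.1543.
Expected DCO frequency = 0.1967 × 0.1543 ≈ 0.03035; observed = 47/2339 ≈ 0.02009.
Coefficient of coincidence = 0.02009/0.03035 ≈ 0.66; interference = 1 − 0.66 = 0.34.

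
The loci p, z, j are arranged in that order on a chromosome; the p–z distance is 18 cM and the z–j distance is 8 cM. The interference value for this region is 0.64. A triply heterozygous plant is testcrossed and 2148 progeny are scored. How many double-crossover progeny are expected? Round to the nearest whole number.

Map distances give recombination frequencies of 0.180 and 0.080 for the two intervals.
With interference 0.64 (so coincidence = 0.36), expected double-crossover frequency = 0.180 × 0.080 × 0.36 = 0.00518.
Expected number = 0.00518 × 2148 = 11.14 ≈ 11.

11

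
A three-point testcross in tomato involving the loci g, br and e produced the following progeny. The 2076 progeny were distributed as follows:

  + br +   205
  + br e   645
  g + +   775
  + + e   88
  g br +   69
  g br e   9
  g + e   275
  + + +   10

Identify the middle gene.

The two most frequent reciprocal classes, g + + and + br e, are the parental types, so the F1 was g + + / + br e.
The two rarest classes, + + + and g br e, are the double crossovers. Comparing them with the parentals, only the g allele has switched, so g is the middle locus and the order is br – g – e.

g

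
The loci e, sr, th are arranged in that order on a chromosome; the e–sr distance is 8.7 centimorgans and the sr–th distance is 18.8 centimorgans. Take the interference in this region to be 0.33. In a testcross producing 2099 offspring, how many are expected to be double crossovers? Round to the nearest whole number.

23

Map distances give recombination frequencies of 0.087 and 0.188 for the two intervals.
With interference 0.33 (so coincidence = 0.67), expected double-crossover frequency = 0.087 × 0.188 × 0.67 = 0.01096.
Expected number = 0.01096 × 2099 = 23.00 ≈ 23.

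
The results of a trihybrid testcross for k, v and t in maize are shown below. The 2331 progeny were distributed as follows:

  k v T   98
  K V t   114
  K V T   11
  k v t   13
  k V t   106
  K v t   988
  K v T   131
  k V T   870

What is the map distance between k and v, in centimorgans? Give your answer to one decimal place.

The two most frequent reciprocal classes, K v t and k V T, are the parental types, so the F1 was K v t / k V T.
The two rarest classes, k v t and K V T, are the double crossovers. Comparing them with the parentals, only the k allele has switched, so k is the middle locus and the order is t – k – v.
Crossovers in the k–v interval produce the single-crossover classes K V t and k v T (114 + 98 = 212) plus the double crossovers (24).
RF(k–v) = (212 + 24) / 2331 = 236/2331 = 0.1012 → 10.1 centimorgans.

10.1 centimorgans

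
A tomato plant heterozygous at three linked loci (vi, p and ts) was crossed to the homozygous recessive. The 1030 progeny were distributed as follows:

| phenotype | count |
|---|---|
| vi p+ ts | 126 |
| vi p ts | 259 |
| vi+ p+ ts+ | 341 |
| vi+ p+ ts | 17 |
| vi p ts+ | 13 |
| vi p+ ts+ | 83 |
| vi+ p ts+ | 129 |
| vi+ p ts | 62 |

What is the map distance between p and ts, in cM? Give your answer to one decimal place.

27.7 cM

The two most frequent reciprocal classes, vi+ p+ ts+ and vi p ts, are the parental types, so the F1 was vi+ p+ ts+ / vi p ts.
The two rarest classes, vi+ p+ ts and vi p ts+, are the double crossovers. Comparing them with the parentals, only the ts allele has switched, so ts is the middle locus and the order is p – ts – vi.
Crossovers in the p–ts interval produce the single-crossover classes vi+ p ts+ and vi p+ ts (129 + 126 = 255) plus the double crossovers (30).
RF(p–ts) = (255 + 30) / 1030 = 285/1030 = 0.2767 → 27.7 cM.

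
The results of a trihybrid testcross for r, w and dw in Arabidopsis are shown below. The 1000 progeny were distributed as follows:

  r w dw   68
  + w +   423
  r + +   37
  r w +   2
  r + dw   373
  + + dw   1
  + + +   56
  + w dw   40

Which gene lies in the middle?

r

The two most frequent reciprocal classes, r + dw and + w +, are the parental types, so the F1 was r + dw / + w +.
The two rarest classes, + + dw and r w +, are the double crossovers. Comparing them with the parentals, only the r allele has switched, so r is the middle locus and the order is w – r – dw.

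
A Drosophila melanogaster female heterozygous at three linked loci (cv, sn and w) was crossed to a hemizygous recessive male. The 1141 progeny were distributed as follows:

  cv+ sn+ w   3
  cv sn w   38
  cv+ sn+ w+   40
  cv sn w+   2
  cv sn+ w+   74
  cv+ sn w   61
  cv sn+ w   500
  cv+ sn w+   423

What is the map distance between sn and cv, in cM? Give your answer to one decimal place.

7.3 cM

The two most frequent reciprocal classes, cv+ sn w+ and cv sn+ w, are the parental types, so the F1 was cv+ sn w+ / cv sn+ w.
The two rarest classes, cv sn w+ and cv+ sn+ w, are the double crossovers. Comparing them with the parentals, only the cv allele has switched, so cv is the middle locus and the order is w – cv – sn.
Crossovers in the cv–sn interval produce the single-crossover classes cv+ sn+ w+ and cv sn w (40 + 38 = 78) plus the double crossovers (5).
RF(cv–sn) = (78 + 5) / 1141 = 83/1141 = 0.0727 → 7.3 cM.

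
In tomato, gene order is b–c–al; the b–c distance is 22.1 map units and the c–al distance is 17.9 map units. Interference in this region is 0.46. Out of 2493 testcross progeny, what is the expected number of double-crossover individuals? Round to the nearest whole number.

Map distances give recombination frequencies of 0.221 and 0.179 for the two intervals.
With interference 0.46 (so coincidence = 0.54), expected double-crossover frequency = 0.221 × 0.179 × 0.54 = 0.02136.
Expected number = 0.02136 × 2493 = 53.26 ≈ 53.

53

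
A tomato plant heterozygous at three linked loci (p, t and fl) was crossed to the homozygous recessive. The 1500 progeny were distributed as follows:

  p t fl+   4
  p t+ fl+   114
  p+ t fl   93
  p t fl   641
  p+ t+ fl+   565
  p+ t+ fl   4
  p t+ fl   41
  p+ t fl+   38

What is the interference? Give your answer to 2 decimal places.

The two most frequent reciprocal classes, p t fl and p+ t+ fl+, are the parental types, so the F1 was p t fl / p+ t+ fl+.
The two rarest classes, p t fl+ and p+ t+ fl, are the double crossovers. Comparing them with the parentals, only the fl allele has switched, so fl is the middle locus and the order is t – fl – p.
t–fl: (79 + 8)/1500 = 0.0580; fl–p: (207 + 8)/1500 = 0.1433.
Expected DCO frequency = 0.0580 × 0.1433 ≈ 0.00831; observed = 8/1500 ≈ 0.00533.
Coefficient of coincidence = 0.00533/0.00831 ≈ 0.64; interference = 1 − 0.64 = 0.36.

0.36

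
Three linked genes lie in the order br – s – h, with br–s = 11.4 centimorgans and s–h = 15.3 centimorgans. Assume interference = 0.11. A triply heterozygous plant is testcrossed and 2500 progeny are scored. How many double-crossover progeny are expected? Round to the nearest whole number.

39

Map distances give recombination frequencies of 0.114 and 0.153 for the two intervals.
With interference 0.11 (so coincidence = 0.89), expected double-crossover frequency = 0.114 × 0.153 × 0.89 = 0.01552.
Expected number = 0.01552 × 2500 = 38.81 ≈ 39.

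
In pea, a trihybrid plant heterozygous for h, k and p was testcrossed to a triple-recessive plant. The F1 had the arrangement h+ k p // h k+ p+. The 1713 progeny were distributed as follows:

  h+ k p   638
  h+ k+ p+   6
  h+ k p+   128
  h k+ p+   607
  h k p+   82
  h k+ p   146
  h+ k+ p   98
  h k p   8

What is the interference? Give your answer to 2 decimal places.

0.57

The two rarest classes, h k p and h+ k+ p+, are the double crossovers. Comparing them with the parentals, only the h allele has switched, so h is the middle locus and the order is p – h – k.
p–h: (274 + 14)/1713 = 0.1681; h–k: (180 + 14)/1713 = 0.1133.
Expected DCO frequency = 0.1681 × 0.1133 ≈ 0.01905; observed = 14/1713 ≈ 0.00817.
Coefficient of coincidence = 0.00817/0.01905 ≈ 0.43; interference = 1 − 0.43 = 0.57.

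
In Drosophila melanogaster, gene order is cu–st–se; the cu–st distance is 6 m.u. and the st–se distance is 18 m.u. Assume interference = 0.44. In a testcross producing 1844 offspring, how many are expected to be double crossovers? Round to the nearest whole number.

Map distances give recombination frequencies of 0.060 and 0.180 for the two intervals.
With interference 0.44 (so coincidence = 0.56), expected double-crossover frequency = 0.060 × 0.180 × 0.56 = 0.00605.
Expected number = 0.00605 × 1844 = 11.15 ≈ 11.

11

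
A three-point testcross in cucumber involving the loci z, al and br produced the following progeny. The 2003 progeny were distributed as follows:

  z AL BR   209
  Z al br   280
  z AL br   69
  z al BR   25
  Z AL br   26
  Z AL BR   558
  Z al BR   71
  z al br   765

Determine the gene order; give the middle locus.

br

The two most frequent reciprocal classes, z al br and Z AL BR, are the parental types, so the F1 was z al br / Z AL BR.
The two rarest classes, z al BR and Z AL br, are the double crossovers. Comparing them with the parentals, only the br allele has switched, so br is the middle locus and the order is z – br – al.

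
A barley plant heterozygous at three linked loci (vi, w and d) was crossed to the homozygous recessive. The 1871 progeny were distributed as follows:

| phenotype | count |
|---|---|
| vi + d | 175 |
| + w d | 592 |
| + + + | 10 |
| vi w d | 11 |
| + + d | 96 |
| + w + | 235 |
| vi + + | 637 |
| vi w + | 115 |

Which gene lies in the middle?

The two most frequent reciprocal classes, vi + + and + w d, are the parental types, so the F1 was vi + + / + w d.
The two rarest classes, + + + and vi w d, are the double crossovers. Comparing them with the parentals, only the vi allele has switched, so vi is the middle locus and the order is d – vi – w.

vi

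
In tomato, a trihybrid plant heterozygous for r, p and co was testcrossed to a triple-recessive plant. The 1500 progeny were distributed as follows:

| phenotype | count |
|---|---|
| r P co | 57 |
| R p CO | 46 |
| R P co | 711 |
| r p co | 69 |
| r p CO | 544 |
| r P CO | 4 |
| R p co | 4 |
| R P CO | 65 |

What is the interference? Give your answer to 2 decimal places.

The two most frequent reciprocal classes, r p CO and R P co, are the parental types, so the F1 was r p CO / R P co.
The two rarest classes, r P CO and R p co, are the double crossovers. Comparing them with the parentals, only the p allele has switched, so p is the middle locus and the order is co – p – r.
co–p: (134 + 8)/1500 = 0.0947; p–r: (103 + 8)/1500 = 0.0740.
Expected DCO frequency = 0.0947 × 0.0740 ≈ 0.00701; observed = 8/1500 ≈ 0.00533.
Coefficient of coincidence = 0.00533/0.00701 ≈ 0.76; interference = 1 − 0.76 = 0.24.

0.24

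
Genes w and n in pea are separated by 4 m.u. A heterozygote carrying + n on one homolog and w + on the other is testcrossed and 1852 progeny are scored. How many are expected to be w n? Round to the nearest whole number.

A map distance of 4 m.u. corresponds to a recombination frequency of 0.040.
The F1 is + n / w +, so w n is a recombinant gamete class with expected frequency r/2 = 0.040/2 = 0.0200.
Expected number = 0.0200 × 1852 = 37.04 ≈ 37.

37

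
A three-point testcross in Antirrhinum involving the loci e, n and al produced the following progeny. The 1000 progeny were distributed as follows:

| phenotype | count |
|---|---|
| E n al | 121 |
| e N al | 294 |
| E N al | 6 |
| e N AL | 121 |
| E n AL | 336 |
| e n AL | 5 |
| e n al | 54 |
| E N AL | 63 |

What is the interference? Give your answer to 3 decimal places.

0.660

The two most frequent reciprocal classes, E n AL and e N al, are the parental types, so the F1 was E n AL / e N al.
The two rarest classes, e n AL and E N al, are the double crossovers. Comparing them with the parentals, only the e allele has switched, so e is the middle locus and the order is n – e – al.
n–e: (117 + 11)/1000 = 0.1280; e–al: (242 + 11)/1000 = 0.2530.
Expected DCO frequency = 0.1280 × 0.2530 ≈ 0.03238; observed = 11/1000 ≈ 0.01100.
Coefficient of coincidence = 0.01100/0.03238 ≈ 0.340; interference = 1 − 0.340 = 0.660.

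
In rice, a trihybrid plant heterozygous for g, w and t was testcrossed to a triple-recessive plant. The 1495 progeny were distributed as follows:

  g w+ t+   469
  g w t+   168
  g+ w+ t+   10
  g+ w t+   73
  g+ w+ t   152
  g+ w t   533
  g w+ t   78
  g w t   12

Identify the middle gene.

g

The two most frequent reciprocal classes, g w+ t+ and g+ w t, are the parental types, so the F1 was g w+ t+ / g+ w t.
The two rarest classes, g+ w+ t+ and g w t, are the double crossovers. Comparing them with the parentals, only the g allele has switched, so g is the middle locus and the order is w – g – t.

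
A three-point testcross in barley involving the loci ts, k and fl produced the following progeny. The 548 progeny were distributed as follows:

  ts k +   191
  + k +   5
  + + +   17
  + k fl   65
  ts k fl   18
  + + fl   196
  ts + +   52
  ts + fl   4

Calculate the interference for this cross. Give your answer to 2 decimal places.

The two most frequent reciprocal classes, ts k + and + + fl, are the parental types, so the F1 was ts k + / + + fl.
The two rarest classes, + k + and ts + fl, are the double crossovers. Comparing them with the parentals, only the ts allele has switched, so ts is the middle locus and the order is k – ts – fl.
k–ts: (117 + 9)/548 = 0.2299; ts–fl: (35 + 9)/548 = 0.0803.
Expected DCO frequency = 0.2299 × 0.0803 ≈ 0.01846; observed = 9/548 ≈ 0.01642.
Coefficient of coincidence = 0.01642/0.01846 ≈ 0.89; interference = 1 − 0.89 = 0.11.

0.11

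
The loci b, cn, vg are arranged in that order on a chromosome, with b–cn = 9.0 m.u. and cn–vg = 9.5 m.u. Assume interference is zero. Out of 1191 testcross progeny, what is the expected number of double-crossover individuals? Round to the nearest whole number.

Map distances give recombination frequencies of 0.090 and 0.095 for the two intervals.
With no interference, expected double-crossover frequency = 0.090 × 0.095 = 0.00855.
Expected number = 0.00855 × 1191 = 10.18 ≈ 10.

10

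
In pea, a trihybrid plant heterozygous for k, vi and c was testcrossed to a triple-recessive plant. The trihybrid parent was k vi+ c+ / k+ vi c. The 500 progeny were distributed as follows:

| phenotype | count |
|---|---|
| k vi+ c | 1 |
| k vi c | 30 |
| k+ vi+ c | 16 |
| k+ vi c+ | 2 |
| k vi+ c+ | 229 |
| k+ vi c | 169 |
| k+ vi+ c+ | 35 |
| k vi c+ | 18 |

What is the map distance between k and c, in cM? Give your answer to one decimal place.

13.6 cM

The two rarest classes, k vi+ c and k+ vi c+, are the double crossovers. Comparing them with the parentals, only the c allele has switched, so c is the middle locus and the order is vi – c – k.
Crossovers in the c–k interval produce the single-crossover classes k+ vi+ c+ and k vi c (35 + 30 = 65) plus the double crossovers (3).
RF(c–k) = (65 + 3) / 500 = 68/500 = 0.1360 → 13.6 cM.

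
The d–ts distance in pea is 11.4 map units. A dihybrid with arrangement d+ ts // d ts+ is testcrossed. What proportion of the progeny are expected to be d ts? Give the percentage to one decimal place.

5.7%

A map distance of 11.4 map units corresponds to a recombination frequency of 0.114.
The F1 is d+ ts / d ts+, so d ts is a recombinant gamete class with expected frequency r/2 = 0.114/2 = 0.0570.
That is 0.0570 = 5.7% of the progeny.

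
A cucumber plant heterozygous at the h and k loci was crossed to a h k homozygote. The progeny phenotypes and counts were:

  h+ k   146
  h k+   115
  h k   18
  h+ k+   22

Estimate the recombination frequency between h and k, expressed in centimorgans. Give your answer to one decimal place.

13.3 centimorgans

The two most frequent classes, h+ k (146) and h k+ (115), are the parental types, so the F1 was h+ k / h k+.
The recombinant classes are h+ k+ and h k: 22 + 18 = 40.
Recombination frequency = 40/301 = 0.1329 ≈ 13.3%, i.e. 13.3 centimorgans.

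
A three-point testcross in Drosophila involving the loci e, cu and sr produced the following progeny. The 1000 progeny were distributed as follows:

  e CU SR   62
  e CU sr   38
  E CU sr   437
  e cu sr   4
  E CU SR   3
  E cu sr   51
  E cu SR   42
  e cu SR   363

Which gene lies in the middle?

sr

The two most frequent reciprocal classes, e cu SR and E CU sr, are the parental types, so the F1 was e cu SR / E CU sr.
The two rarest classes, e cu sr and E CU SR, are the double crossovers. Comparing them with the parentals, only the sr allele has switched, so sr is the middle locus and the order is cu – sr – e.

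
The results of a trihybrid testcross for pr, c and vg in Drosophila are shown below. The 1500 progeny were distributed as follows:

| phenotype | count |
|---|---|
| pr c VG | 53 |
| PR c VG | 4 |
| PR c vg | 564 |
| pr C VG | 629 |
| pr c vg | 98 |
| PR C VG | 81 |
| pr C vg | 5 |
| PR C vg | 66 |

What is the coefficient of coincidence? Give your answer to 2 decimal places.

0.56

The two most frequent reciprocal classes, pr C VG and PR c vg, are the parental types, so the F1 was pr C VG / PR c vg.
The two rarest classes, pr C vg and PR c VG, are the double crossovers. Comparing them with the parentals, only the vg allele has switched, so vg is the middle locus and the order is pr – vg – c.
pr–vg: (179 + 9)/1500 = 0.1253; vg–c: (119 + 9)/1500 = 0.0853.
Expected DCO frequency = 0.1253 × 0.0853 ≈ 0.01069; observed = 9/1500 ≈ 0.00600.
Coefficient of coincidence = 0.00600/0.01069 ≈ 0.56.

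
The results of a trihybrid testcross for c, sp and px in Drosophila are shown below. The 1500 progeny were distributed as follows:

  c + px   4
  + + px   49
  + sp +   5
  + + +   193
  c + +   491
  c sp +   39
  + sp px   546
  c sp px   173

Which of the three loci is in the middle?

The two most frequent reciprocal classes, c + + and + sp px, are the parental types, so the F1 was c + + / + sp px.
The two rarest classes, c + px and + sp +, are the double crossovers. Comparing them with the parentals, only the px allele has switched, so px is the middle locus and the order is c – px – sp.

px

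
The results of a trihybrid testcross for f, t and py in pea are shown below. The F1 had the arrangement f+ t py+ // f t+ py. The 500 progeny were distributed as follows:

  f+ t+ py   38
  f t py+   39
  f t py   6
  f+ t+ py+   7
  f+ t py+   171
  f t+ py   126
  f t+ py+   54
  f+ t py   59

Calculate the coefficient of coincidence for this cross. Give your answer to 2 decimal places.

0.57

The two rarest classes, f+ t+ py+ and f t py, are the double crossovers. Comparing them with the parentals, only the t allele has switched, so t is the middle locus and the order is f – t – py.
f–t: (77 + 13)/500 = 0.1800; t–py: (113 + 13)/500 = 0.2520.
Expected DCO frequency = 0.1800 × 0.2520 ≈ 0.04536; observed = 13/500 ≈ 0.02600.
Coefficient of coincidence = 0.02600/0.04536 ≈ 0.57.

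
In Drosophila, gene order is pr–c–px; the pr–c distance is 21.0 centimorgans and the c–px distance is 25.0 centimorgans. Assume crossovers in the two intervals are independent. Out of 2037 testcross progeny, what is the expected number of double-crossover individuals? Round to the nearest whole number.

107

Map distances give recombination frequencies of 0.210 and 0.250 for the two intervals.
With no interference, expected double-crossover frequency = 0.210 × 0.250 = 0.05250.
Expected number = 0.05250 × 2037 = 106.94 ≈ 107.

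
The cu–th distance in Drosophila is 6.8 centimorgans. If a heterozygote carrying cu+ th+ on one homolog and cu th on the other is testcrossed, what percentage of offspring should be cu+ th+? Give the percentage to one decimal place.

A map distance of 6.8 centimorgans corresponds to a recombination frequency of 0.068.
The F1 is cu+ th+ / cu th, so cu+ th+ is a parental gamete class with expected frequency (1 − r)/2 = 0.932/2 = 0.4660.
That is 0.4660 = 46.6% of the progeny.

46.6%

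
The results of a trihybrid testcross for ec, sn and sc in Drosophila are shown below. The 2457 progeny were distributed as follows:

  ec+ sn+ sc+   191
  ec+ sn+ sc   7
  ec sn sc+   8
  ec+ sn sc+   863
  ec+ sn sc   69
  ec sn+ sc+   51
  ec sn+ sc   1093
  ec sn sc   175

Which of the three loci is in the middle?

The two most frequent reciprocal classes, ec sn+ sc and ec+ sn sc+, are the parental types, so the F1 was ec sn+ sc / ec+ sn sc+.
The two rarest classes, ec+ sn+ sc and ec sn sc+, are the double crossovers. Comparing them with the parentals, only the ec allele has switched, so ec is the middle locus and the order is sc – ec – sn.

ec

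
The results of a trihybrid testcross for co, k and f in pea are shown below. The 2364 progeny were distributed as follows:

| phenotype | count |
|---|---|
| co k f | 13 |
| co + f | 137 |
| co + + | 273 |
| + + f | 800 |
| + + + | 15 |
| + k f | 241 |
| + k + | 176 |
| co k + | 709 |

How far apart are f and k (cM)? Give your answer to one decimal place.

22.9 cM

The two most frequent reciprocal classes, + + f and co k +, are the parental types, so the F1 was + + f / co k +.
The two rarest classes, + + + and co k f, are the double crossovers. Comparing them with the parentals, only the f allele has switched, so f is the middle locus and the order is co – f – k.
Crossovers in the f–k interval produce the single-crossover classes + k f and co + + (241 + 273 = 514) plus the double crossovers (28).
RF(f–k) = (514 + 28) / 2364 = 542/2364 = 0.2293 → 22.9 cM.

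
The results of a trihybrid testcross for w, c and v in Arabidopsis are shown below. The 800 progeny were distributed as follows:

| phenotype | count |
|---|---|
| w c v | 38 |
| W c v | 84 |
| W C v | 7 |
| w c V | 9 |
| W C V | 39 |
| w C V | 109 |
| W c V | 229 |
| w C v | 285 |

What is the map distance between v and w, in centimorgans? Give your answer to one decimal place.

26.1 centimorgans

The two most frequent reciprocal classes, w C v and W c V, are the parental types, so the F1 was w C v / W c V.
The two rarest classes, W C v and w c V, are the double crossovers. Comparing them with the parentals, only the w allele has switched, so w is the middle locus and the order is c – w – v.
Crossovers in the w–v interval produce the single-crossover classes w C V and W c v (109 + 84 = 193) plus the double crossovers (16).
RF(w–v) = (193 + 16) / 800 = 209/800 = 0.2612 → 26.1 centimorgans.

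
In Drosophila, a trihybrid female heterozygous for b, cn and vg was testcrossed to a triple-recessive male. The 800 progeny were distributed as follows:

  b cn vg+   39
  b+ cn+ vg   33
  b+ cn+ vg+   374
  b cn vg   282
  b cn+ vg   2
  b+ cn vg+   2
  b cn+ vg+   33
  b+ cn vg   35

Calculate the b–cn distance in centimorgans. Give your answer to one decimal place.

The two most frequent reciprocal classes, b cn vg and b+ cn+ vg+, are the parental types, so the F1 was b cn vg / b+ cn+ vg+.
The two rarest classes, b cn+ vg and b+ cn vg+, are the double crossovers. Comparing them with the parentals, only the cn allele has switched, so cn is the middle locus and the order is vg – cn – b.
Crossovers in the cn–b interval produce the single-crossover classes b+ cn vg and b cn+ vg+ (35 + 33 = 68) plus the double crossovers (4).
RF(cn–b) = (68 + 4) / 800 = 72/800 = 0.0900 → 9.0 centimorgans.

9.0 centimorgans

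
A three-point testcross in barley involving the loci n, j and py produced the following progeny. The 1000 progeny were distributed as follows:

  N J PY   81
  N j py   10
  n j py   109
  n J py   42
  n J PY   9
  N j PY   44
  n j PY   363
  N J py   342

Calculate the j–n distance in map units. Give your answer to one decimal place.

The two most frequent reciprocal classes, n j PY and N J py, are the parental types, so the F1 was n j PY / N J py.
The two rarest classes, n J PY and N j py, are the double crossovers. Comparing them with the parentals, only the j allele has switched, so j is the middle locus and the order is py – j – n.
Crossovers in the j–n interval produce the single-crossover classes N j PY and n J py (44 + 42 = 86) plus the double crossovers (19).
RF(j–n) = (86 + 19) / 1000 = 105/1000 = 0.1050 → 10.5 map units.

10.5 map units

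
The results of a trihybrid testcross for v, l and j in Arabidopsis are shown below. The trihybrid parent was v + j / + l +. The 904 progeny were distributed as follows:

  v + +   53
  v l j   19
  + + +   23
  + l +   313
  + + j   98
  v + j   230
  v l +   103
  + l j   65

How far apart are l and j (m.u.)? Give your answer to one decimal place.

17.7 m.u.

The two rarest classes, v l j and + + +, are the double crossovers. Comparing them with the parentals, only the l allele has switched, so l is the middle locus and the order is v – l – j.
Crossovers in the l–j interval produce the single-crossover classes v + + and + l j (53 + 65 = 118) plus the double crossovers (42).
RF(l–j) = (118 + 42) / 904 = 160/904 = 0.1770 → 17.7 m.u.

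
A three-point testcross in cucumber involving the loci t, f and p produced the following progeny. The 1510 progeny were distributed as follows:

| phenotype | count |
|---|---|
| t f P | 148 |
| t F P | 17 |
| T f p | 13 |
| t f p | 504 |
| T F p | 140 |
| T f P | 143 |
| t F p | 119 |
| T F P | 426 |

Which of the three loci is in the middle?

t

The two most frequent reciprocal classes, t f p and T F P, are the parental types, so the F1 was t f p / T F P.
The two rarest classes, T f p and t F P, are the double crossovers. Comparing them with the parentals, only the t allele has switched, so t is the middle locus and the order is f – t – p.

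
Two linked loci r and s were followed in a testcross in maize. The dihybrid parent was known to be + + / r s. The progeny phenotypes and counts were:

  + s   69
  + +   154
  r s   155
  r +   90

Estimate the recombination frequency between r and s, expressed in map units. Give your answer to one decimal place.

34.0 map units

The recombinant classes are + s and r +: 69 + 90 = 159.
Recombination frequency = 159/468 = 0.3397 ≈ 34.0%, i.e. 34.0 map units.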